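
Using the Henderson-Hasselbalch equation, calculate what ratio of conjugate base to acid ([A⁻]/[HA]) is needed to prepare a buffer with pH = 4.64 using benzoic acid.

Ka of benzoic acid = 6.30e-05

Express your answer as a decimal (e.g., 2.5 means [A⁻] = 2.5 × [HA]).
[A⁻]/[HA] = 2.750

pKa = −log(6.30e-05) = 4.2007. pH = pKa + log([A⁻]/[HA]). 4.64 = 4.2007 + log(ratio). log(ratio) = 4.64 − 4.2007 = 0.4393. ratio = 10^(0.4393) = 2.750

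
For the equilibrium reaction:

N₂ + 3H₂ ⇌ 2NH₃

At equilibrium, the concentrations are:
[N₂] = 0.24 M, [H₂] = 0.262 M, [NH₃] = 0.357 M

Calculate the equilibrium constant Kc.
K_c = 29.5271

Kc = ([NH₃]^2) / ([N₂] × [H₂]^3)
   = ((0.357)^2) / ((0.24)·(0.262)^3)
   = 0.12745 / 0.0043163 = 29.5271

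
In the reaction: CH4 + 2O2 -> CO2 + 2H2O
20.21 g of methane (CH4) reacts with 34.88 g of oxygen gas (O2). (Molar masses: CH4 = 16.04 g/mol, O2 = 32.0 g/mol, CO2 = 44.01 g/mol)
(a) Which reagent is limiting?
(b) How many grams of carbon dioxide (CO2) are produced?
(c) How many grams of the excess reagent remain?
(a) O2, (b) 23.99 g, (c) 11.47 g

Moles of CH4 = 20.21 g ÷ 16.04 g/mol = 1.25998 mol
Moles of O2 = 34.88 g ÷ 32.0 g/mol = 1.09 mol
Moles ÷ coefficient: CH4: 1.25998/1 = 1.26, O2: 1.09/2 = 0.545
(a) O2 has the smaller value, so O2 is the limiting reagent.
(b) Moles of CO2 = 1.09 mol O2 × (1/2) = 0.545 mol; mass = 0.545 mol × 44.01 g/mol = 23.99 g
(c) CH4 consumed = 1.09 × (1/2) = 0.545 mol; remaining = 1.25998 − 0.545 = 0.714975 mol; mass = 0.714975 mol × 16.04 g/mol = 11.47 g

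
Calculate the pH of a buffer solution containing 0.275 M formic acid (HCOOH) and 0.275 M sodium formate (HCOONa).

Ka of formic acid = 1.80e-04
pH = 3.74

pKa = -log(1.80e-04) = 3.74. pH = pKa + log([A⁻]/[HA]) = 3.74 + log(0.275/0.275)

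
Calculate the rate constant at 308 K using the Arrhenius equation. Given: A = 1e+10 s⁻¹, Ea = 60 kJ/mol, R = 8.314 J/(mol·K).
6.67e-01 s⁻¹

k = A·exp(-Ea/(R·T)) = 1e+10·exp(-60000/(8.314·308)) = 1e+10·exp(-23.4310) = 1e+10·6.6689e-11 = 6.67e-01 s⁻¹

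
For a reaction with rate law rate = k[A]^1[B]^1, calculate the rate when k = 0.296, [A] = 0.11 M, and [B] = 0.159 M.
0.005177 M/s

rate = k·[A]^1·[B]^1 = 0.296·(0.11)^1·(0.159)^1 = 0.296·0.11·0.159 = 0.005177 M/s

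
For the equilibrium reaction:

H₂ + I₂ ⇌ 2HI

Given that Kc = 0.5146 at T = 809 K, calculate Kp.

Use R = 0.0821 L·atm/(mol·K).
K_p = 0.5146

Δn = (moles gaseous products) − (moles gaseous reactants) = 0
T = 809 K; RT = 0.0821 × 809 = 66.4189
Kp = Kc·(RT)^Δn = 0.5146 × (66.4189)^0 = 0.5146 × 1 = 0.5146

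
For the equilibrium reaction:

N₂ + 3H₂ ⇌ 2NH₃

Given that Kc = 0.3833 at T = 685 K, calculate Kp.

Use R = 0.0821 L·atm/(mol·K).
K_p = 1.21e-04

Δn = (moles gaseous products) − (moles gaseous reactants) = -2
T = 685 K; RT = 0.0821 × 685 = 56.2385
Kp = Kc·(RT)^Δn = 0.3833 × (56.2385)^-2 = 0.3833 × 0.000316179 = 1.21e-04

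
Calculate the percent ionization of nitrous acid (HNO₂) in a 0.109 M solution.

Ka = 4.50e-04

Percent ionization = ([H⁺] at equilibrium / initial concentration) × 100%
Percent ionization = 6.22%

Let x = [H⁺]. Ka = x²/(C - x) ⇒ x² + (4.50e-04)x - (4.50e-04)(0.109) = 0. x = 6.7822e-03. Percent = (6.7822e-03/0.109) × 100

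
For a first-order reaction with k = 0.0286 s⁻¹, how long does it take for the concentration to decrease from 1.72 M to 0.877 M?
23.55 s

From ln[A] = ln[A]₀ - k·t: t = ln([A]₀/[A])/k = ln(1.72/0.877)/0.0286 = ln(1.9612)/0.0286 = 0.6736/0.0286 = 23.55 s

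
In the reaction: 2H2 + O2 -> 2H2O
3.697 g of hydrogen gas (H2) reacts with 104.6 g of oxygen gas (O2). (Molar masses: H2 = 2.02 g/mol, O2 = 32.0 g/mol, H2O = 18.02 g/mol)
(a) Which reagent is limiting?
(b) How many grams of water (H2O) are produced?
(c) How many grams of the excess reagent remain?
(a) H2, (b) 32.98 g, (c) 75.32 g

Moles of H2 = 3.697 g ÷ 2.02 g/mol = 1.8302 mol
Moles of O2 = 104.6 g ÷ 32.0 g/mol = 3.26875 mol
Moles ÷ coefficient: H2: 1.8302/2 = 0.9151, O2: 3.26875/1 = 3.269
(a) H2 has the smaller value, so H2 is the limiting reagent.
(b) Moles of H2O = 1.8302 mol H2 × (2/2) = 1.8302 mol; mass = 1.8302 mol × 18.02 g/mol = 32.98 g
(c) O2 consumed = 1.8302 × (1/2) = 0.915099 mol; remaining = 3.26875 − 0.915099 = 2.35365 mol; mass = 2.35365 mol × 32.0 g/mol = 75.32 g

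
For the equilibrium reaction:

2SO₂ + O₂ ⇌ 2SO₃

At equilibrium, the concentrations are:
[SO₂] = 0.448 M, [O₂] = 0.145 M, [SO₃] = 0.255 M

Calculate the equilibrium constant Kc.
K_c = 2.2344

Kc = ([SO₃]^2) / ([SO₂]^2 × [O₂])
   = ((0.255)^2) / ((0.448)^2·(0.145))
   = 0.065025 / 0.029102 = 2.2344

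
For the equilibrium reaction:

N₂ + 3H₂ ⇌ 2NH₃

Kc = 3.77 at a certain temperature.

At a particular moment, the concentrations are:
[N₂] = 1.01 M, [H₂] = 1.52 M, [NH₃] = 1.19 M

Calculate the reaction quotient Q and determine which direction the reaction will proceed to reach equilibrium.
Q = 0.399, Q < K, reaction proceeds forward (toward products)

Q = ([NH₃]^2) / ([N₂] × [H₂]^3)
  = ((1.19)^2) / ((1.01)·(1.52)^3) = 1.4161/3.5469 = 0.3992
Since Q = 0.3992 < Kc = 3.77, the reaction proceeds forward (toward products) to reach equilibrium.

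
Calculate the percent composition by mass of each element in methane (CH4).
C: 74.88%, H: 25.14%

Molar mass of CH4 = 16.04 g/mol
% C = (1 × 12.01) / 16.04 × 100% = 12.01 / 16.04 × 100% = 74.88%
% H = (4 × 1.008) / 16.04 × 100% = 4.032 / 16.04 × 100% = 25.14%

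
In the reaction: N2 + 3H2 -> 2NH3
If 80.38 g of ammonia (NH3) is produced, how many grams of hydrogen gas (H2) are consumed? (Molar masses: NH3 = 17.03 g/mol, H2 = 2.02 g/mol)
Moles of NH3 = 80.38 g ÷ 17.03 g/mol = 4.71991 mol
Mole ratio: 3 mol H2 / 2 mol NH3
Moles of H2 = 4.71991 × (3/2) = 7.07986 mol
Mass of H2 = 7.07986 mol × 2.02 g/mol = 14.3 g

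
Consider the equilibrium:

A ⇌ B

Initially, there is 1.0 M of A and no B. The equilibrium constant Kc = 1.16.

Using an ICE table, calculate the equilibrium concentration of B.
[B] = 0.537 M

ICE: [A] = 1.0 − x, [B] = x.
Kc = x/(1.0 − x) = 1.16 ⇒ x = 1.16·1.0/(1 + 1.16) = 1.16/2.16 = 0.537.
[B] = x = 0.537 M.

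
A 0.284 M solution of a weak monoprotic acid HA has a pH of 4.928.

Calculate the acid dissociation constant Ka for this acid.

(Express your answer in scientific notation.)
K_a = 4.91e-10

[H⁺] = 10^(−pH) = 10^(−4.928) = 1.180e-05 M. For HA ⇌ H⁺ + A⁻, Ka = x²/(C − x) = (1.180e-05)²/(0.284 − 1.180e-05) = 4.91e-10.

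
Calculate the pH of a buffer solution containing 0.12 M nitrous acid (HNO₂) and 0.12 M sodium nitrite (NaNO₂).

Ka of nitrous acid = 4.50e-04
pH = 3.35

pKa = -log(4.50e-04) = 3.35. pH = pKa + log([A⁻]/[HA]) = 3.35 + log(0.12/0.12)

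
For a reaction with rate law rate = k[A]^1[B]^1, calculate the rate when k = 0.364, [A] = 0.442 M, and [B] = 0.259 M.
0.04167 M/s

rate = k·[A]^1·[B]^1 = 0.364·(0.442)^1·(0.259)^1 = 0.364·0.442·0.259 = 0.04167 M/s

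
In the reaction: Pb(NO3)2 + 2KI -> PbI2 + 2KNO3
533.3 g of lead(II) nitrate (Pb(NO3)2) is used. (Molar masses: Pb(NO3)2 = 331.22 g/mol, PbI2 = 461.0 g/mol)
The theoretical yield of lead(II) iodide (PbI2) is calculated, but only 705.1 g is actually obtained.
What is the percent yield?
Moles of Pb(NO3)2 = 533.3 g ÷ 331.22 g/mol = 1.61011 mol
Mole ratio: 1 mol PbI2 / 1 mol Pb(NO3)2
Moles of PbI2 = 1.61011 × (1/1) = 1.61011 mol
Theoretical yield = 1.61011 mol × 461.0 g/mol = 742.26 g
Actual yield = 705.1 g
Percent yield = (705.1 / 742.26) × 100% = 95.0%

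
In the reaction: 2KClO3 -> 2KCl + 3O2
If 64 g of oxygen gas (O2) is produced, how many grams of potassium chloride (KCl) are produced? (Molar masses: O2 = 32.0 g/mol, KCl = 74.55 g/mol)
Moles of O2 = 64 g ÷ 32.0 g/mol = 2 mol
Mole ratio: 2 mol KCl / 3 mol O2
Moles of KCl = 2 × (2/3) = 1.33333 mol
Mass of KCl = 1.33333 mol × 74.55 g/mol = 99.4 g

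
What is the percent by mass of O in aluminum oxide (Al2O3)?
Mass of O in formula = 16.0 × 3 = 48 g/mol
Molar mass = 101.96 g/mol
% O = (48/101.96) × 100% = 47.08%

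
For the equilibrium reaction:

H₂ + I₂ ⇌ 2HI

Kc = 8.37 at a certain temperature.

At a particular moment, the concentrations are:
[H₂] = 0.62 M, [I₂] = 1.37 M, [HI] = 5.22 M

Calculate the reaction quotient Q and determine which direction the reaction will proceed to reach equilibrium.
Q = 32.080, Q > K, reaction proceeds reverse (toward reactants)

Q = ([HI]^2) / ([H₂] × [I₂])
  = ((5.22)^2) / ((0.62)·(1.37)) = 27.248/0.8494 = 32.08
Since Q = 32.08 > Kc = 8.37, the reaction proceeds reverse (toward reactants) to reach equilibrium.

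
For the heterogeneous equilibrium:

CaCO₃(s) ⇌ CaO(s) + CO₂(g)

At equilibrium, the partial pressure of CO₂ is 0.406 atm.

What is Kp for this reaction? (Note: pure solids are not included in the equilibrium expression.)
K_p = 0.406

Solids (CaCO₃, CaO) have activity 1 and are excluded.
Kp = P(CO₂) = 0.406.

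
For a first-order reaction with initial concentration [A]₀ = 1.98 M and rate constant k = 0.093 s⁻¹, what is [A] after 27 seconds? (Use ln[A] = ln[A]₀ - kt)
0.1608 M

ln[A] = ln[A]₀ - k·t = ln(1.98) - (0.093)·(27) = 0.6831 - 2.5110 = -1.8279
[A] = e^(-1.8279) = 0.1608 M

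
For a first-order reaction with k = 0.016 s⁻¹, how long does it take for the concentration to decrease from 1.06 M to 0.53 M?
43.32 s

From ln[A] = ln[A]₀ - k·t: t = ln([A]₀/[A])/k = ln(1.06/0.53)/0.016 = ln(2.0000)/0.016 = 0.6931/0.016 = 43.32 s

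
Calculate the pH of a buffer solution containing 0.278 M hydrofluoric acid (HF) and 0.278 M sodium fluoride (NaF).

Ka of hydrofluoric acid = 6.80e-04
pH = 3.17

pKa = -log(6.80e-04) = 3.17. pH = pKa + log([A⁻]/[HA]) = 3.17 + log(0.278/0.278)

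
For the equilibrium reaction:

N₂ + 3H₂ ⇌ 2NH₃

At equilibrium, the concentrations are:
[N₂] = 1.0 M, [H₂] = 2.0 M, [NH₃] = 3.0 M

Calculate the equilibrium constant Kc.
K_c = 1.1250

Kc = ([NH₃]^2) / ([N₂] × [H₂]^3)
   = ((3.0)^2) / ((1.0)·(2.0)^3)
   = 9 / 8 = 1.1250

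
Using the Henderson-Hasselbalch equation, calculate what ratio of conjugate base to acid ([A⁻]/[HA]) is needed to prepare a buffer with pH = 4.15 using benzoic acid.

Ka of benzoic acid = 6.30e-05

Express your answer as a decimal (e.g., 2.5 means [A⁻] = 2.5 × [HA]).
[A⁻]/[HA] = 0.890

pKa = −log(6.30e-05) = 4.2007. pH = pKa + log([A⁻]/[HA]). 4.15 = 4.2007 + log(ratio). log(ratio) = 4.15 − 4.2007 = -0.0507. ratio = 10^(-0.0507) = 0.890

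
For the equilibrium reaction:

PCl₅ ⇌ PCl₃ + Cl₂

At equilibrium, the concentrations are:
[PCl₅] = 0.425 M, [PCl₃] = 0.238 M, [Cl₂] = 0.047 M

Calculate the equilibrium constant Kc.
K_c = 0.0263

Kc = ([PCl₃] × [Cl₂]) / ([PCl₅])
   = ((0.238)·(0.047)) / ((0.425))
   = 0.011186 / 0.425 = 0.0263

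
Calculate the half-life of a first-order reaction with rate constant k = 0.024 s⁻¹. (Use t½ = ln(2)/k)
28.88 s

t½ = ln(2)/k = 0.6931/0.024 = 28.88 s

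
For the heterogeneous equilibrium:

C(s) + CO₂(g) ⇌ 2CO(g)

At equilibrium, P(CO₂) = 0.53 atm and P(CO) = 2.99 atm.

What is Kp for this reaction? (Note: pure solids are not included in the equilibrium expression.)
K_p = 16.868

Solid C is excluded.
Kp = P(CO)²/P(CO₂) = (2.99)²/0.53 = 8.94/0.53 = 16.868.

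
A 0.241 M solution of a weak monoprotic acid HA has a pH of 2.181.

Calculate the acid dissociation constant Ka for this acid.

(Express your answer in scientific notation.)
K_a = 1.85e-04

[H⁺] = 10^(−pH) = 10^(−2.181) = 6.592e-03 M. For HA ⇌ H⁺ + A⁻, Ka = x²/(C − x) = (6.592e-03)²/(0.241 − 6.592e-03) = 1.85e-04.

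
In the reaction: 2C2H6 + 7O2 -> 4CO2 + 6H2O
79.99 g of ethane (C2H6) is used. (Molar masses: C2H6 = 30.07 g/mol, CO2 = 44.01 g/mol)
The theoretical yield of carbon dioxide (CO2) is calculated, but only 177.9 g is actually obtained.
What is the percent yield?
Moles of C2H6 = 79.99 g ÷ 30.07 g/mol = 2.66013 mol
Mole ratio: 4 mol CO2 / 2 mol C2H6
Moles of CO2 = 2.66013 × (4/2) = 5.32025 mol
Theoretical yield = 5.32025 mol × 44.01 g/mol = 234.14 g
Actual yield = 177.9 g
Percent yield = (177.9 / 234.14) × 100% = 76.0%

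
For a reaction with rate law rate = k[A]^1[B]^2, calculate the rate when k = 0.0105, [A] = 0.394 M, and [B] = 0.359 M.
0.0005332 M/s

rate = k·[A]^1·[B]^2 = 0.0105·(0.394)^1·(0.359)^2 = 0.0105·0.394·0.128881 = 0.0005332 M/s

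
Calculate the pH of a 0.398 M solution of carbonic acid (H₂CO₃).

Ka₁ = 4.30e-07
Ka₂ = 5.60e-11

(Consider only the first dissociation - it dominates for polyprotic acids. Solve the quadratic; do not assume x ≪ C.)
pH = 3.38

x² + Ka₁·x − Ka₁·C = 0 with Ka₁ = 4.30e-07, C = 0.398.
x = (−Ka₁ + √(Ka₁² + 4·Ka₁·C))/2 = 4.1348e-04 M, so pH = 3.38.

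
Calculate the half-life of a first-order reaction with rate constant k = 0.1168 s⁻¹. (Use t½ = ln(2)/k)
5.93 s

t½ = ln(2)/k = 0.6931/0.1168 = 5.93 s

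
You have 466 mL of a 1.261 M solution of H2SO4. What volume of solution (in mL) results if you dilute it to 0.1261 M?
Using M₁V₁ = M₂V₂:
1.261 × 466 = 0.1261 × V₂
V₂ = (1.261 × 466) / 0.1261 = 4660 mL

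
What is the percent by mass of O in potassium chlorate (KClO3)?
Mass of O in formula = 16.0 × 3 = 48 g/mol
Molar mass = 122.55 g/mol
% O = (48/122.55) × 100% = 39.17%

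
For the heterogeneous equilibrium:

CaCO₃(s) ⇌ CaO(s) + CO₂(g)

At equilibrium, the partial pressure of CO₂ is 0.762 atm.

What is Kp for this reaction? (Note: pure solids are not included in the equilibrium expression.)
K_p = 0.762

Solids (CaCO₃, CaO) have activity 1 and are excluded.
Kp = P(CO₂) = 0.762.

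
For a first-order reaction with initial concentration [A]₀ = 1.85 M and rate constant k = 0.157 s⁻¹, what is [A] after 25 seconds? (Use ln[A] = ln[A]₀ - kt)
0.0365 M

ln[A] = ln[A]₀ - k·t = ln(1.85) - (0.157)·(25) = 0.6152 - 3.9250 = -3.3098
[A] = e^(-3.3098) = 0.0365 M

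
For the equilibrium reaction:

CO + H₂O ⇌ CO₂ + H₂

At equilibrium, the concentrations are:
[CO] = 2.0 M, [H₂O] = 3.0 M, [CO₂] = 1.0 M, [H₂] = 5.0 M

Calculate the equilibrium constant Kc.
K_c = 0.8333

Kc = ([CO₂] × [H₂]) / ([CO] × [H₂O])
   = ((1.0)·(5.0)) / ((2.0)·(3.0))
   = 5 / 6 = 0.8333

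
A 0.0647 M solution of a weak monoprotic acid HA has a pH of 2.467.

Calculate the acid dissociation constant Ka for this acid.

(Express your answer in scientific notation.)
K_a = 1.90e-04

[H⁺] = 10^(−pH) = 10^(−2.467) = 3.412e-03 M. For HA ⇌ H⁺ + A⁻, Ka = x²/(C − x) = (3.412e-03)²/(0.0647 − 3.412e-03) = 1.90e-04.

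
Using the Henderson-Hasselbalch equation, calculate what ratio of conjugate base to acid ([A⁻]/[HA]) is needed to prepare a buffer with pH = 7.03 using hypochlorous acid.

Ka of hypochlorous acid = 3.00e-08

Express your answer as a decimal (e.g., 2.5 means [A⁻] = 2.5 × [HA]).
[A⁻]/[HA] = 0.321

pKa = −log(3.00e-08) = 7.5229. pH = pKa + log([A⁻]/[HA]). 7.03 = 7.5229 + log(ratio). log(ratio) = 7.03 − 7.5229 = -0.4929. ratio = 10^(-0.4929) = 0.321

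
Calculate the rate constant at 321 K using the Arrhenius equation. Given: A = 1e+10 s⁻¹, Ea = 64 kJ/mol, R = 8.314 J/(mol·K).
3.85e-01 s⁻¹

k = A·exp(-Ea/(R·T)) = 1e+10·exp(-64000/(8.314·321)) = 1e+10·exp(-23.9809) = 1e+10·3.8481e-11 = 3.85e-01 s⁻¹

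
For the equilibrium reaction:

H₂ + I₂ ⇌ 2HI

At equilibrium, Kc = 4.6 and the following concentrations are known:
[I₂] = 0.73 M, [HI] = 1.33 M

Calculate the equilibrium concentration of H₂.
[H₂] = 0.5268 M

Kc = ([HI]^2) / ([H₂] × [I₂]) = 4.6
[H₂]^1 = (product terms)/(Kc · other reactant terms) = 1.7689 / (4.6 · 0.73) = 0.52677
[H₂] = 0.5268 M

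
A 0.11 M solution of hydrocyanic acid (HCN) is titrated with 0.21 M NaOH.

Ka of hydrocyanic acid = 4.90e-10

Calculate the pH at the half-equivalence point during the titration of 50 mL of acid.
pH = pKa = 9.31

At the half-equivalence point, [HA] = [A⁻], so by Henderson–Hasselbalch pH = pKa + log(1) = pKa.
pKa = −log(4.90e-10) = 9.31.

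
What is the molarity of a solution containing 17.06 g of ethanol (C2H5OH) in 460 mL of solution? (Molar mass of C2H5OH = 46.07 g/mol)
Moles of C2H5OH = 17.06 g ÷ 46.07 g/mol = 0.370306 mol
Volume = 460 mL = 0.46 L
Molarity = 0.370306 mol ÷ 0.46 L = 0.805 M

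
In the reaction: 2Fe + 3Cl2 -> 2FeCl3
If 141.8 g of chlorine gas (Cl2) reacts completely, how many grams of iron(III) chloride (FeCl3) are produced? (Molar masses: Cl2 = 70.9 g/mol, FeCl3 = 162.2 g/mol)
Moles of Cl2 = 141.8 g ÷ 70.9 g/mol = 2 mol
Mole ratio: 2 mol FeCl3 / 3 mol Cl2
Moles of FeCl3 = 2 × (2/3) = 1.33333 mol
Mass of FeCl3 = 1.33333 mol × 162.2 g/mol = 216.3 g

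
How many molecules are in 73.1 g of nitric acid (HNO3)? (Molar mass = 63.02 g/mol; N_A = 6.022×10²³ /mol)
Moles = 73.1 g ÷ 63.02 g/mol = 1.15995 mol
Molecules = 1.15995 mol × 6.022×10²³ /mol = 6.985e+23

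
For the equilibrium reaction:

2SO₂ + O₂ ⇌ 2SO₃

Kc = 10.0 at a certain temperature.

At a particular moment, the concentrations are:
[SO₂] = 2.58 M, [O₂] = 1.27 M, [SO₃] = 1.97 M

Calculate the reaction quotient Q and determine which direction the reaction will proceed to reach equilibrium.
Q = 0.459, Q < K, reaction proceeds forward (toward products)

Q = ([SO₃]^2) / ([SO₂]^2 × [O₂])
  = ((1.97)^2) / ((2.58)^2·(1.27)) = 3.8809/8.4536 = 0.4591
Since Q = 0.4591 < Kc = 10.0, the reaction proceeds forward (toward products) to reach equilibrium.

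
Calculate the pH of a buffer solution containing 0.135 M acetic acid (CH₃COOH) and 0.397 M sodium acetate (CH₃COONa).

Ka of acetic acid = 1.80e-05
pH = 5.21

pKa = -log(1.80e-05) = 4.74. pH = pKa + log([A⁻]/[HA]) = 4.74 + log(0.397/0.135)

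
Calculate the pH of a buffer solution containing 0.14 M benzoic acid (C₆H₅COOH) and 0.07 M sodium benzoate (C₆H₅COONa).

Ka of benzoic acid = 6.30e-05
pH = 3.90

pKa = -log(6.30e-05) = 4.20. pH = pKa + log([A⁻]/[HA]) = 4.20 + log(0.07/0.14)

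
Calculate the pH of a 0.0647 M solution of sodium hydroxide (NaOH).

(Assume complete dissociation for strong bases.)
pH = 12.81

[OH⁻] = 0.0647 M for strong base. pOH = -log[OH⁻] = 1.19, pH = 14 - pOH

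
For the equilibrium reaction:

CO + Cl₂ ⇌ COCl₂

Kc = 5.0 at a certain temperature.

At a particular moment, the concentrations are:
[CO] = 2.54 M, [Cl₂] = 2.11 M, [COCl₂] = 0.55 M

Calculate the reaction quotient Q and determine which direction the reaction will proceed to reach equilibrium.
Q = 0.103, Q < K, reaction proceeds forward (toward products)

Q = ([COCl₂]) / ([CO] × [Cl₂])
  = ((0.55)) / ((2.54)·(2.11)) = 0.55/5.3594 = 0.1026
Since Q = 0.1026 < Kc = 5.0, the reaction proceeds forward (toward products) to reach equilibrium.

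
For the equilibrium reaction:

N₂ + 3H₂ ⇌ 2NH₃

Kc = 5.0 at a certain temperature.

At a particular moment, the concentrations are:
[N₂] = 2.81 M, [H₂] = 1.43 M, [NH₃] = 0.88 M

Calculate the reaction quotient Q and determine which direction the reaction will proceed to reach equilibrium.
Q = 0.094, Q < K, reaction proceeds forward (toward products)

Q = ([NH₃]^2) / ([N₂] × [H₂]^3)
  = ((0.88)^2) / ((2.81)·(1.43)^3) = 0.7744/8.217 = 0.09424
Since Q = 0.09424 < Kc = 5.0, the reaction proceeds forward (toward products) to reach equilibrium.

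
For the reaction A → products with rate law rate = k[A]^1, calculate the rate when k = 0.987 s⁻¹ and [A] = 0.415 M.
0.4096 M/s

rate = k·[A]^1 = 0.987·(0.415)^1 = 0.987·0.415 = 0.4096 M/s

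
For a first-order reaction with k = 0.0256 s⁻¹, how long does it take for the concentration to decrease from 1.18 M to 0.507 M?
33.00 s

From ln[A] = ln[A]₀ - k·t: t = ln([A]₀/[A])/k = ln(1.18/0.507)/0.0256 = ln(2.3274)/0.0256 = 0.8448/0.0256 = 33.00 s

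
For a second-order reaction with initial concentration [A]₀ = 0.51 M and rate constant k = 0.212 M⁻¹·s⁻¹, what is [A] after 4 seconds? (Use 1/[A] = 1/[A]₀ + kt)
0.3560 M

1/[A] = 1/[A]₀ + k·t = 1/0.51 + (0.212)·(4) = 1.9608 + 0.8480 = 2.8088
[A] = 1/2.8088 = 0.3560 M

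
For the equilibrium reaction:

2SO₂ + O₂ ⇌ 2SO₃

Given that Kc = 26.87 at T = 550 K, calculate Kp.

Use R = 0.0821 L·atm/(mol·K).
K_p = 0.5951

Δn = (moles gaseous products) − (moles gaseous reactants) = -1
T = 550 K; RT = 0.0821 × 550 = 45.155
Kp = Kc·(RT)^Δn = 26.87 × (45.155)^-1 = 26.87 × 0.0221459 = 0.5951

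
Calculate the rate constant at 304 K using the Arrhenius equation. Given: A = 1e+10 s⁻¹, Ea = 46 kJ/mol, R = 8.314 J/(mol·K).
1.25e+02 s⁻¹

k = A·exp(-Ea/(R·T)) = 1e+10·exp(-46000/(8.314·304)) = 1e+10·exp(-18.2001) = 1e+10·1.2468e-08 = 1.25e+02 s⁻¹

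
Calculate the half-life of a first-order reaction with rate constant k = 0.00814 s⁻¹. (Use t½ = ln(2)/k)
85.15 s

t½ = ln(2)/k = 0.6931/0.00814 = 85.15 s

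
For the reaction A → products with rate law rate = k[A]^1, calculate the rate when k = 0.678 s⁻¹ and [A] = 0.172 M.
0.1166 M/s

rate = k·[A]^1 = 0.678·(0.172)^1 = 0.678·0.172 = 0.1166 M/s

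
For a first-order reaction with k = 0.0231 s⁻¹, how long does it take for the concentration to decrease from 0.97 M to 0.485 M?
30.01 s

From ln[A] = ln[A]₀ - k·t: t = ln([A]₀/[A])/k = ln(0.97/0.485)/0.0231 = ln(2.0000)/0.0231 = 0.6931/0.0231 = 30.01 s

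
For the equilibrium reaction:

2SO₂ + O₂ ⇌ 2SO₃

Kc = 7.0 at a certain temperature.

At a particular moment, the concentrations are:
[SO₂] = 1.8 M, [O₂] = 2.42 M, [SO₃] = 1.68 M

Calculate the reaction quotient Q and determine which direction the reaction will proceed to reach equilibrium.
Q = 0.360, Q < K, reaction proceeds forward (toward products)

Q = ([SO₃]^2) / ([SO₂]^2 × [O₂])
  = ((1.68)^2) / ((1.8)^2·(2.42)) = 2.8224/7.8408 = 0.36
Since Q = 0.36 < Kc = 7.0, the reaction proceeds forward (toward products) to reach equilibrium.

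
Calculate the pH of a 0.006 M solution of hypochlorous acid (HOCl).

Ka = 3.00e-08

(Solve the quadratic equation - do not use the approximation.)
pH = 4.87

x² + Ka×x - Ka×C = 0. Using quadratic formula: [H⁺] = 1.3401e-05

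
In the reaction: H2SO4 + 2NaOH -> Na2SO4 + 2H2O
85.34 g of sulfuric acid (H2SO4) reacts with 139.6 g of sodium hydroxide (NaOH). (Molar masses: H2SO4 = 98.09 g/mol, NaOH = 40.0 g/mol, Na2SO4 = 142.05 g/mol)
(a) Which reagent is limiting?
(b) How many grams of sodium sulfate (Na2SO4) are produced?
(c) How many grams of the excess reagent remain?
(a) H2SO4, (b) 123.6 g, (c) 70 g

Moles of H2SO4 = 85.34 g ÷ 98.09 g/mol = 0.870017 mol
Moles of NaOH = 139.6 g ÷ 40.0 g/mol = 3.49 mol
Moles ÷ coefficient: H2SO4: 0.870017/1 = 0.87, NaOH: 3.49/2 = 1.745
(a) H2SO4 has the smaller value, so H2SO4 is the limiting reagent.
(b) Moles of Na2SO4 = 0.870017 mol H2SO4 × (1/1) = 0.870017 mol; mass = 0.870017 mol × 142.05 g/mol = 123.6 g
(c) NaOH consumed = 0.870017 × (2/1) = 1.74003 mol; remaining = 3.49 − 1.74003 = 1.74997 mol; mass = 1.74997 mol × 40.0 g/mol = 70 g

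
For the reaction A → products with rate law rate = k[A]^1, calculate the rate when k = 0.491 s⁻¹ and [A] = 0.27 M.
0.1326 M/s

rate = k·[A]^1 = 0.491·(0.27)^1 = 0.491·0.27 = 0.1326 M/s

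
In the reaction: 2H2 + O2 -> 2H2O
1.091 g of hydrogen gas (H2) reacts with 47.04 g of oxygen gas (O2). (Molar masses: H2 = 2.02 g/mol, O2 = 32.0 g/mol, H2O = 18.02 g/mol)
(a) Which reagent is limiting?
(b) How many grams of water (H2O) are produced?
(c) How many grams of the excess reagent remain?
(a) H2, (b) 9.733 g, (c) 38.4 g

Moles of H2 = 1.091 g ÷ 2.02 g/mol = 0.540099 mol
Moles of O2 = 47.04 g ÷ 32.0 g/mol = 1.47 mol
Moles ÷ coefficient: H2: 0.540099/2 = 0.27, O2: 1.47/1 = 1.47
(a) H2 has the smaller value, so H2 is the limiting reagent.
(b) Moles of H2O = 0.540099 mol H2 × (2/2) = 0.540099 mol; mass = 0.540099 mol × 18.02 g/mol = 9.733 g
(c) O2 consumed = 0.540099 × (1/2) = 0.27005 mol; remaining = 1.47 − 0.27005 = 1.19995 mol; mass = 1.19995 mol × 32.0 g/mol = 38.4 g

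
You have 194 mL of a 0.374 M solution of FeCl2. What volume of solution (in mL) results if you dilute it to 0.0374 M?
Using M₁V₁ = M₂V₂:
0.374 × 194 = 0.0374 × V₂
V₂ = (0.374 × 194) / 0.0374 = 1940 mL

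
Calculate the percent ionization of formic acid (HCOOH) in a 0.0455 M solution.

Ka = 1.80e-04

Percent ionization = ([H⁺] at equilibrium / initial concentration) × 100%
Percent ionization = 6.1%

Let x = [H⁺]. Ka = x²/(C - x) ⇒ x² + (1.80e-04)x - (1.80e-04)(0.0455) = 0. x = 2.7732e-03. Percent = (2.7732e-03/0.0455) × 100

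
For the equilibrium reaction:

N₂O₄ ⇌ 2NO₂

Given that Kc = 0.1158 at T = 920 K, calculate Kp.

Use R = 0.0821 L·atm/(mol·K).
K_p = 8.7466

Δn = (moles gaseous products) − (moles gaseous reactants) = 1
T = 920 K; RT = 0.0821 × 920 = 75.532
Kp = Kc·(RT)^Δn = 0.1158 × (75.532)^1 = 0.1158 × 75.532 = 8.7466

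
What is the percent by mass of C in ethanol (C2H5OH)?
Mass of C in formula = 12.01 × 2 = 24.02 g/mol
Molar mass = 46.07 g/mol
% C = (24.02/46.07) × 100% = 52.14%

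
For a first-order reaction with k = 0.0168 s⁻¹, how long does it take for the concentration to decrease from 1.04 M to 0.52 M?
41.26 s

From ln[A] = ln[A]₀ - k·t: t = ln([A]₀/[A])/k = ln(1.04/0.52)/0.0168 = ln(2.0000)/0.0168 = 0.6931/0.0168 = 41.26 s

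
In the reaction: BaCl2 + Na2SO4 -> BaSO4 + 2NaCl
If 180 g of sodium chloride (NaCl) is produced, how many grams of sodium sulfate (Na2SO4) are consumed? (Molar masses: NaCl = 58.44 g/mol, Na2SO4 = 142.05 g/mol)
Moles of NaCl = 180 g ÷ 58.44 g/mol = 3.08008 mol
Mole ratio: 1 mol Na2SO4 / 2 mol NaCl
Moles of Na2SO4 = 3.08008 × (1/2) = 1.54004 mol
Mass of Na2SO4 = 1.54004 mol × 142.05 g/mol = 218.8 g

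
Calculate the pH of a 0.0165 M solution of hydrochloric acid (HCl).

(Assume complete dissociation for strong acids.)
pH = 1.78

[H⁺] = 0.0165 M for strong acid. pH = -log[H⁺] = -log(0.0165)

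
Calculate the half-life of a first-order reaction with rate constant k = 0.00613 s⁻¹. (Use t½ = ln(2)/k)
113.07 s

t½ = ln(2)/k = 0.6931/0.00613 = 113.07 s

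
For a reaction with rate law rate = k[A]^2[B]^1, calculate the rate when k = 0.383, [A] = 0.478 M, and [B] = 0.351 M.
0.03072 M/s

rate = k·[A]^2·[B]^1 = 0.383·(0.478)^2·(0.351)^1 = 0.383·0.228484·0.351 = 0.03072 M/s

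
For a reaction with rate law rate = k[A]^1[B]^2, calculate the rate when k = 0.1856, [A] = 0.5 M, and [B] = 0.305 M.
0.008633 M/s

rate = k·[A]^1·[B]^2 = 0.1856·(0.5)^1·(0.305)^2 = 0.1856·0.5·0.093025 = 0.008633 M/s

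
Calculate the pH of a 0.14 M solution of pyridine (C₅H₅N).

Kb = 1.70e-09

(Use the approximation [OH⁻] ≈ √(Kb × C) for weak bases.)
pH = 9.19

[OH⁻] = √(Kb × C) = √(1.70e-09 × 0.14) = 1.5427e-05. pOH = 4.81, pH = 14 - pOH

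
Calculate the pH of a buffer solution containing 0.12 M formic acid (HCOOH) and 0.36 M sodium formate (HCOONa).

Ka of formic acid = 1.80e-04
pH = 4.22

pKa = -log(1.80e-04) = 3.74. pH = pKa + log([A⁻]/[HA]) = 3.74 + log(0.36/0.12)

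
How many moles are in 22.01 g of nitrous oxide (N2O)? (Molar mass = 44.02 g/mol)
Moles = 22.01 g ÷ 44.02 g/mol = 0.5 mol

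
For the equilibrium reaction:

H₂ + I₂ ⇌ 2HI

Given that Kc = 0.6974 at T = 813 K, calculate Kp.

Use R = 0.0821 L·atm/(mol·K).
K_p = 0.6974

Δn = (moles gaseous products) − (moles gaseous reactants) = 0
T = 813 K; RT = 0.0821 × 813 = 66.7473
Kp = Kc·(RT)^Δn = 0.6974 × (66.7473)^0 = 0.6974 × 1 = 0.6974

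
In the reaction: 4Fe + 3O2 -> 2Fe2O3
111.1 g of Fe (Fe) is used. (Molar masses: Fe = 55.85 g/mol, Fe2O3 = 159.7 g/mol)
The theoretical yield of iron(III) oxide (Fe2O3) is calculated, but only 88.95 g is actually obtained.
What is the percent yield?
Moles of Fe = 111.1 g ÷ 55.85 g/mol = 1.98926 mol
Mole ratio: 2 mol Fe2O3 / 4 mol Fe
Moles of Fe2O3 = 1.98926 × (2/4) = 0.994628 mol
Theoretical yield = 0.994628 mol × 159.7 g/mol = 158.84 g
Actual yield = 88.95 g
Percent yield = (88.95 / 158.84) × 100% = 56.0%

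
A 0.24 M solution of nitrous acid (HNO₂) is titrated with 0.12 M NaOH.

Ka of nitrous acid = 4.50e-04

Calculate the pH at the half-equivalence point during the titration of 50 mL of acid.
pH = pKa = 3.35

At the half-equivalence point, [HA] = [A⁻], so by Henderson–Hasselbalch pH = pKa + log(1) = pKa.
pKa = −log(4.50e-04) = 3.35.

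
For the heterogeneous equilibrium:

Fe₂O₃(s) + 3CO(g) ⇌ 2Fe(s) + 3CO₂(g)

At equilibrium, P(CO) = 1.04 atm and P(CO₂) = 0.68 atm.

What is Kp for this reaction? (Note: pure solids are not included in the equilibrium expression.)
K_p = 0.280

Solids (Fe₂O₃, Fe) are excluded.
Kp = P(CO₂)³/P(CO)³ = (0.68)³/(1.04)³ = 0.3144/1.125 = 0.280.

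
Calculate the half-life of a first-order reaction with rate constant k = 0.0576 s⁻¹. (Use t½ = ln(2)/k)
12.03 s

t½ = ln(2)/k = 0.6931/0.0576 = 12.03 s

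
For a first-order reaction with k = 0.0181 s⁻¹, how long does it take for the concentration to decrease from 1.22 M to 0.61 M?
38.30 s

From ln[A] = ln[A]₀ - k·t: t = ln([A]₀/[A])/k = ln(1.22/0.61)/0.0181 = ln(2.0000)/0.0181 = 0.6931/0.0181 = 38.30 s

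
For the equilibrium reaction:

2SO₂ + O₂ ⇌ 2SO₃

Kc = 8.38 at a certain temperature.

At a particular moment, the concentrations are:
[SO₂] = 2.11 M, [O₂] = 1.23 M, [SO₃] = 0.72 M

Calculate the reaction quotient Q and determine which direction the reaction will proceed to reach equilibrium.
Q = 0.095, Q < K, reaction proceeds forward (toward products)

Q = ([SO₃]^2) / ([SO₂]^2 × [O₂])
  = ((0.72)^2) / ((2.11)^2·(1.23)) = 0.5184/5.4761 = 0.09467
Since Q = 0.09467 < Kc = 8.38, the reaction proceeds forward (toward products) to reach equilibrium.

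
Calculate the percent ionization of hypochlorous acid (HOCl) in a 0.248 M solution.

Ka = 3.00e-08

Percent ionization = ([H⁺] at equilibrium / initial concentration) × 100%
Percent ionization = 0.0348%

Let x = [H⁺]. Ka = x²/(C - x) ⇒ x² + (3.00e-08)x - (3.00e-08)(0.248) = 0. x = 8.6240e-05. Percent = (8.6240e-05/0.248) × 100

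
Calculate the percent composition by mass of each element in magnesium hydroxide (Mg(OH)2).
Mg: 41.68%, O: 54.86%, H: 3.46%

Molar mass of Mg(OH)2 = 58.33 g/mol
% Mg = (1 × 24.31) / 58.33 × 100% = 24.31 / 58.33 × 100% = 41.68%
% O = (2 × 16.0) / 58.33 × 100% = 32 / 58.33 × 100% = 54.86%
% H = (2 × 1.008) / 58.33 × 100% = 2.016 / 58.33 × 100% = 3.46%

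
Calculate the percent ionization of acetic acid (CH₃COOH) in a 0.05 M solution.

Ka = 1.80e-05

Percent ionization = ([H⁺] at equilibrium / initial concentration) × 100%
Percent ionization = 1.88%

Let x = [H⁺]. Ka = x²/(C - x) ⇒ x² + (1.80e-05)x - (1.80e-05)(0.05) = 0. x = 9.3973e-04. Percent = (9.3973e-04/0.05) × 100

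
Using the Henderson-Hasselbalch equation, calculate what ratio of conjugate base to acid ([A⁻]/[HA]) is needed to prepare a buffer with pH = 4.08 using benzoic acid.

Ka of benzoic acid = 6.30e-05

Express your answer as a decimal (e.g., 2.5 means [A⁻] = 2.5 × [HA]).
[A⁻]/[HA] = 0.757

pKa = −log(6.30e-05) = 4.2007. pH = pKa + log([A⁻]/[HA]). 4.08 = 4.2007 + log(ratio). log(ratio) = 4.08 − 4.2007 = -0.1207. ratio = 10^(-0.1207) = 0.757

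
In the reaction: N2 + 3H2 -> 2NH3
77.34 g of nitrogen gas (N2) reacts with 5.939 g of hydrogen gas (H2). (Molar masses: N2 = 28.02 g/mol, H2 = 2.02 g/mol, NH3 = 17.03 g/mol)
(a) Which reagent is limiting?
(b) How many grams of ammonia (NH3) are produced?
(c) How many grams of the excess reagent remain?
(a) H2, (b) 33.38 g, (c) 49.88 g

Moles of N2 = 77.34 g ÷ 28.02 g/mol = 2.76017 mol
Moles of H2 = 5.939 g ÷ 2.02 g/mol = 2.9401 mol
Moles ÷ coefficient: N2: 2.76017/1 = 2.76, H2: 2.9401/3 = 0.98
(a) H2 has the smaller value, so H2 is the limiting reagent.
(b) Moles of NH3 = 2.9401 mol H2 × (2/3) = 1.96007 mol; mass = 1.96007 mol × 17.03 g/mol = 33.38 g
(c) N2 consumed = 2.9401 × (1/3) = 0.980033 mol; remaining = 2.76017 − 0.980033 = 1.78014 mol; mass = 1.78014 mol × 28.02 g/mol = 49.88 g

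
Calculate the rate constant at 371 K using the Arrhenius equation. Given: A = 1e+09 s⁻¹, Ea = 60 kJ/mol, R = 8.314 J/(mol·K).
3.56e+00 s⁻¹

k = A·exp(-Ea/(R·T)) = 1e+09·exp(-60000/(8.314·371)) = 1e+09·exp(-19.4521) = 1e+09·3.5649e-09 = 3.56e+00 s⁻¹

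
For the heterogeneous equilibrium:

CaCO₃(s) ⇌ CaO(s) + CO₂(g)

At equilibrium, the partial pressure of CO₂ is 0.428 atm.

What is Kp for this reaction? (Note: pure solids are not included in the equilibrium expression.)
K_p = 0.428

Solids (CaCO₃, CaO) have activity 1 and are excluded.
Kp = P(CO₂) = 0.428.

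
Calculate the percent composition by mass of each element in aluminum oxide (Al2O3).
Al: 52.92%, O: 47.08%

Molar mass of Al2O3 = 101.96 g/mol
% Al = (2 × 26.98) / 101.96 × 100% = 53.96 / 101.96 × 100% = 52.92%
% O = (3 × 16.0) / 101.96 × 100% = 48 / 101.96 × 100% = 47.08%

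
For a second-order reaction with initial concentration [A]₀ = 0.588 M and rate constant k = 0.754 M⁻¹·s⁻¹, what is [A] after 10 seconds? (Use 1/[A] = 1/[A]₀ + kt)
0.1082 M

1/[A] = 1/[A]₀ + k·t = 1/0.588 + (0.754)·(10) = 1.7007 + 7.5400 = 9.2407
[A] = 1/9.2407 = 0.1082 M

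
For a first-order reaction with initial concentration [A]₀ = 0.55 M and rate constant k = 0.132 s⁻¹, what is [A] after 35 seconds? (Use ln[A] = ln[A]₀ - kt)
0.0054 M

ln[A] = ln[A]₀ - k·t = ln(0.55) - (0.132)·(35) = -0.5978 - 4.6200 = -5.2178
[A] = e^(-5.2178) = 0.0054 M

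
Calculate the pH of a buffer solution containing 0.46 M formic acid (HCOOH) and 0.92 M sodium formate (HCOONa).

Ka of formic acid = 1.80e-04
pH = 4.05

pKa = -log(1.80e-04) = 3.74. pH = pKa + log([A⁻]/[HA]) = 3.74 + log(0.92/0.46)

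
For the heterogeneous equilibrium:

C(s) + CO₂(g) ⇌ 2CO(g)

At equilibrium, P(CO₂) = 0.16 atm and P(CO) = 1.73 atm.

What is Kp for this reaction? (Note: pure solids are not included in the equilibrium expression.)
K_p = 18.706

Solid C is excluded.
Kp = P(CO)²/P(CO₂) = (1.73)²/0.16 = 2.993/0.16 = 18.706.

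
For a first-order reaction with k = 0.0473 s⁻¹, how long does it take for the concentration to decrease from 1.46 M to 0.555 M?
20.45 s

From ln[A] = ln[A]₀ - k·t: t = ln([A]₀/[A])/k = ln(1.46/0.555)/0.0473 = ln(2.6306)/0.0473 = 0.9672/0.0473 = 20.45 s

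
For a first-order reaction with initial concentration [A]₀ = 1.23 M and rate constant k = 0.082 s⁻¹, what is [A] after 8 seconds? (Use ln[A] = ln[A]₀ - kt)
0.6383 M

ln[A] = ln[A]₀ - k·t = ln(1.23) - (0.082)·(8) = 0.2070 - 0.6560 = -0.4490
[A] = e^(-0.4490) = 0.6383 M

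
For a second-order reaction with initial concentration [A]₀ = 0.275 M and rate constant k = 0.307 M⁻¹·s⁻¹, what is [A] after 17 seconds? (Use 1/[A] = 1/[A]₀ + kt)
0.1129 M

1/[A] = 1/[A]₀ + k·t = 1/0.275 + (0.307)·(17) = 3.6364 + 5.2190 = 8.8554
[A] = 1/8.8554 = 0.1129 M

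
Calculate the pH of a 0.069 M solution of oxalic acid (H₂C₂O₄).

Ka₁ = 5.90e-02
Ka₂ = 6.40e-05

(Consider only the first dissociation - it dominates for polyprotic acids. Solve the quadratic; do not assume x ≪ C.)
pH = 1.39

x² + Ka₁·x − Ka₁·C = 0 with Ka₁ = 5.90e-02, C = 0.069.
x = (−Ka₁ + √(Ka₁² + 4·Ka₁·C))/2 = 4.0794e-02 M, so pH = 1.39.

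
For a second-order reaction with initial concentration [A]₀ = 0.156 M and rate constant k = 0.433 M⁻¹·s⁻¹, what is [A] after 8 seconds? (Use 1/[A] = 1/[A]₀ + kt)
0.1013 M

1/[A] = 1/[A]₀ + k·t = 1/0.156 + (0.433)·(8) = 6.4103 + 3.4640 = 9.8743
[A] = 1/9.8743 = 0.1013 M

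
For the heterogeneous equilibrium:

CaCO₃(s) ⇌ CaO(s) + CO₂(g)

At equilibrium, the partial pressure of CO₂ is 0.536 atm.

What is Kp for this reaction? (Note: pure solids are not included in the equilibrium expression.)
K_p = 0.536

Solids (CaCO₃, CaO) have activity 1 and are excluded.
Kp = P(CO₂) = 0.536.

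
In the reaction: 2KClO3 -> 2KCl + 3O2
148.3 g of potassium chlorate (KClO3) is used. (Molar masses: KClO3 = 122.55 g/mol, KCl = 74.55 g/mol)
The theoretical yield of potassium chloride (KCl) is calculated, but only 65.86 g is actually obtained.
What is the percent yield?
Moles of KClO3 = 148.3 g ÷ 122.55 g/mol = 1.21012 mol
Mole ratio: 2 mol KCl / 2 mol KClO3
Moles of KCl = 1.21012 × (2/2) = 1.21012 mol
Theoretical yield = 1.21012 mol × 74.55 g/mol = 90.214 g
Actual yield = 65.86 g
Percent yield = (65.86 / 90.214) × 100% = 73.0%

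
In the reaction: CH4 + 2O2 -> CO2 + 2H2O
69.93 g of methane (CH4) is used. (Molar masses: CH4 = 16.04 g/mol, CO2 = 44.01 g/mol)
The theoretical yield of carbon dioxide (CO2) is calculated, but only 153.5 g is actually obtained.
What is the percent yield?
Moles of CH4 = 69.93 g ÷ 16.04 g/mol = 4.35973 mol
Mole ratio: 1 mol CO2 / 1 mol CH4
Moles of CO2 = 4.35973 × (1/1) = 4.35973 mol
Theoretical yield = 4.35973 mol × 44.01 g/mol = 191.87 g
Actual yield = 153.5 g
Percent yield = (153.5 / 191.87) × 100% = 80.0%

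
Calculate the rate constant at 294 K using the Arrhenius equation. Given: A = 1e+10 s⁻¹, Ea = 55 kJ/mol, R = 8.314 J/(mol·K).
1.69e+00 s⁻¹

k = A·exp(-Ea/(R·T)) = 1e+10·exp(-55000/(8.314·294)) = 1e+10·exp(-22.5012) = 1e+10·1.6899e-10 = 1.69e+00 s⁻¹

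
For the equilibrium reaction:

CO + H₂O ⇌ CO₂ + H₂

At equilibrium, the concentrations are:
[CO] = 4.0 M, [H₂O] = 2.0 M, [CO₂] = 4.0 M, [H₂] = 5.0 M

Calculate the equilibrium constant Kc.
K_c = 2.5000

Kc = ([CO₂] × [H₂]) / ([CO] × [H₂O])
   = ((4.0)·(5.0)) / ((4.0)·(2.0))
   = 20 / 8 = 2.5000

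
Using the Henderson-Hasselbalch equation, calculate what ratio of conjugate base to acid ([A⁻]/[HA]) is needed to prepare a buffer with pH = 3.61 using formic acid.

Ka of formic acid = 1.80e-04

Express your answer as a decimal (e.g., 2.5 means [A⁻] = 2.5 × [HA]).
[A⁻]/[HA] = 0.733

pKa = −log(1.80e-04) = 3.7447. pH = pKa + log([A⁻]/[HA]). 3.61 = 3.7447 + log(ratio). log(ratio) = 3.61 − 3.7447 = -0.1347. ratio = 10^(-0.1347) = 0.733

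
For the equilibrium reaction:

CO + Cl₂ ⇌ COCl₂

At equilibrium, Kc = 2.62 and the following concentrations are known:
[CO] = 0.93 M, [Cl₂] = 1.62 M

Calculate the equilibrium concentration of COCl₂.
[COCl₂] = 3.9473 M

Kc = ([COCl₂]) / ([CO] × [Cl₂]) = 2.62
[COCl₂]^1 = Kc · (reactant terms)/(other product terms) = 2.62 · 1.5066 / 1 = 3.9473
[COCl₂] = 3.9473 M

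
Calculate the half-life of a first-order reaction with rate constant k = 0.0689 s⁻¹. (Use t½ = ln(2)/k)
10.06 s

t½ = ln(2)/k = 0.6931/0.0689 = 10.06 s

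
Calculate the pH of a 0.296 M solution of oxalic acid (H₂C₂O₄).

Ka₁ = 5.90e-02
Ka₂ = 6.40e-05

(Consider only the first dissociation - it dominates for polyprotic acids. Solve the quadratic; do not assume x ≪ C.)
pH = 0.98

x² + Ka₁·x − Ka₁·C = 0 with Ka₁ = 5.90e-02, C = 0.296.
x = (−Ka₁ + √(Ka₁² + 4·Ka₁·C))/2 = 1.0590e-01 M, so pH = 0.98.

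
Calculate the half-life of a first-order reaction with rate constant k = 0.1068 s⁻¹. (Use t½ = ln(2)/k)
6.49 s

t½ = ln(2)/k = 0.6931/0.1068 = 6.49 s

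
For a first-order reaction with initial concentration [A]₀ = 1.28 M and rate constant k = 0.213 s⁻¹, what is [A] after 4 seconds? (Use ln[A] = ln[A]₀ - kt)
0.5460 M

ln[A] = ln[A]₀ - k·t = ln(1.28) - (0.213)·(4) = 0.2469 - 0.8520 = -0.6051
[A] = e^(-0.6051) = 0.5460 M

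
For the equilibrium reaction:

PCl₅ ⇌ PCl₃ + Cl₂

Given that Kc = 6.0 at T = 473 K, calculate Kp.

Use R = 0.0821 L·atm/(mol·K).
K_p = 232.9998

Δn = (moles gaseous products) − (moles gaseous reactants) = 1
T = 473 K; RT = 0.0821 × 473 = 38.8333
Kp = Kc·(RT)^Δn = 6.0 × (38.8333)^1 = 6.0 × 38.8333 = 232.9998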